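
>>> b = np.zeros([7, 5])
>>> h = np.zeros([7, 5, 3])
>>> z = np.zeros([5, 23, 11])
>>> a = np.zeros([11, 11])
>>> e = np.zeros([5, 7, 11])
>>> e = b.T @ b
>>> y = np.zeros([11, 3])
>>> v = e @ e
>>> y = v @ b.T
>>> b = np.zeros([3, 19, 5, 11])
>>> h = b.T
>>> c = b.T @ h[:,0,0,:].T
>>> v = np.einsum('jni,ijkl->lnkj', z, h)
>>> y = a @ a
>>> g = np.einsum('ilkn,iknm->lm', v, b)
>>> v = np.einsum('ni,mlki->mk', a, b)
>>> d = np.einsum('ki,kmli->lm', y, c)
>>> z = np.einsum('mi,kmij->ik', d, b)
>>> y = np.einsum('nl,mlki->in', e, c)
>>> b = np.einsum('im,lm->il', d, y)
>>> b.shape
(19, 11)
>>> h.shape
(11, 5, 19, 3)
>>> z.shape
(5, 3)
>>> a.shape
(11, 11)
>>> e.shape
(5, 5)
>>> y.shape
(11, 5)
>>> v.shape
(3, 5)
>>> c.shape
(11, 5, 19, 11)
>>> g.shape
(23, 11)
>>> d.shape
(19, 5)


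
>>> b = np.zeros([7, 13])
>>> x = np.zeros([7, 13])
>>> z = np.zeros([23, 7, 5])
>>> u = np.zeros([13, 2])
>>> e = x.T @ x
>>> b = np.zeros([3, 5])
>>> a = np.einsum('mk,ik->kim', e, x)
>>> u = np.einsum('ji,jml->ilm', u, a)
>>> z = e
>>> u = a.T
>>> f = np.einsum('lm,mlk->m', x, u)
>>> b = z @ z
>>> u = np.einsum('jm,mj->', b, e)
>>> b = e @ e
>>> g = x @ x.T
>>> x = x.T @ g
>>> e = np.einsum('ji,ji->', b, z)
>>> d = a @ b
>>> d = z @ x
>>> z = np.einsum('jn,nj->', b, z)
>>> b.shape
(13, 13)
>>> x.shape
(13, 7)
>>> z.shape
()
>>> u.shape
()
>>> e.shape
()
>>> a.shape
(13, 7, 13)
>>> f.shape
(13,)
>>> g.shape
(7, 7)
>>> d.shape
(13, 7)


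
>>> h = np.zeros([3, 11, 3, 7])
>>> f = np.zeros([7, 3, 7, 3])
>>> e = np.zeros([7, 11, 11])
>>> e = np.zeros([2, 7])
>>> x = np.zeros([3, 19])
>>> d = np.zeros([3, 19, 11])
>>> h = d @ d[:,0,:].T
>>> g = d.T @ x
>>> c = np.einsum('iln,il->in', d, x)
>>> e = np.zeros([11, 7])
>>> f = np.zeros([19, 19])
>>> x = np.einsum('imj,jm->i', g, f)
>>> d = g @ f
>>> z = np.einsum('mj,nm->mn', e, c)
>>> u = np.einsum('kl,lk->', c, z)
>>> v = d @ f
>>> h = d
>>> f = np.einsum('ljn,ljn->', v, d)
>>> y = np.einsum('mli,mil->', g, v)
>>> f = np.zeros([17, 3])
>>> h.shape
(11, 19, 19)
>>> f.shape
(17, 3)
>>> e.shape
(11, 7)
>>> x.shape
(11,)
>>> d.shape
(11, 19, 19)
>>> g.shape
(11, 19, 19)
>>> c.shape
(3, 11)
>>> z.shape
(11, 3)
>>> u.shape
()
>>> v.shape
(11, 19, 19)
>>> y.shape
()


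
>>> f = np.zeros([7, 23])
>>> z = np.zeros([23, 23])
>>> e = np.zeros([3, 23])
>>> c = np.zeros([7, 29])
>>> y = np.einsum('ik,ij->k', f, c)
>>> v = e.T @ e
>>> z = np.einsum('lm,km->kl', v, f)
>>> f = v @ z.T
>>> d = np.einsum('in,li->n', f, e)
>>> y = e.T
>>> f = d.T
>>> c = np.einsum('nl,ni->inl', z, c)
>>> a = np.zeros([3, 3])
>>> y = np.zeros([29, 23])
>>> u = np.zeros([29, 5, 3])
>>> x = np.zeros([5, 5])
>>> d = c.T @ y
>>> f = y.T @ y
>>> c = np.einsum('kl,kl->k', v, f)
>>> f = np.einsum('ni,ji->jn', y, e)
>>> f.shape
(3, 29)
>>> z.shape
(7, 23)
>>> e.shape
(3, 23)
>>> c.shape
(23,)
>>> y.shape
(29, 23)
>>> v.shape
(23, 23)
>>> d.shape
(23, 7, 23)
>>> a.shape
(3, 3)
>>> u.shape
(29, 5, 3)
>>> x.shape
(5, 5)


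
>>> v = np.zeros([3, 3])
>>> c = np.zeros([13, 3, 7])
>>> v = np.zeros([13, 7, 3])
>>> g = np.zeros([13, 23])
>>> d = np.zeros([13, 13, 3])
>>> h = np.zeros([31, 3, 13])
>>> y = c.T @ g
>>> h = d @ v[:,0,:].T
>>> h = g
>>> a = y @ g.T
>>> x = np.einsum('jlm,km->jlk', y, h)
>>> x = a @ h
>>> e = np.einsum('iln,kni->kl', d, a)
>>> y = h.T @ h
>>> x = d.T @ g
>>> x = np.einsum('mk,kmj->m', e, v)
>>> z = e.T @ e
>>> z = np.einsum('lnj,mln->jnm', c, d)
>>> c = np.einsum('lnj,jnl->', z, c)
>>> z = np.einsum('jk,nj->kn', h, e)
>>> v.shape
(13, 7, 3)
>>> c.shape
()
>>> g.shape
(13, 23)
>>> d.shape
(13, 13, 3)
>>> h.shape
(13, 23)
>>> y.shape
(23, 23)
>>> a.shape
(7, 3, 13)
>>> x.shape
(7,)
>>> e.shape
(7, 13)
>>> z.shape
(23, 7)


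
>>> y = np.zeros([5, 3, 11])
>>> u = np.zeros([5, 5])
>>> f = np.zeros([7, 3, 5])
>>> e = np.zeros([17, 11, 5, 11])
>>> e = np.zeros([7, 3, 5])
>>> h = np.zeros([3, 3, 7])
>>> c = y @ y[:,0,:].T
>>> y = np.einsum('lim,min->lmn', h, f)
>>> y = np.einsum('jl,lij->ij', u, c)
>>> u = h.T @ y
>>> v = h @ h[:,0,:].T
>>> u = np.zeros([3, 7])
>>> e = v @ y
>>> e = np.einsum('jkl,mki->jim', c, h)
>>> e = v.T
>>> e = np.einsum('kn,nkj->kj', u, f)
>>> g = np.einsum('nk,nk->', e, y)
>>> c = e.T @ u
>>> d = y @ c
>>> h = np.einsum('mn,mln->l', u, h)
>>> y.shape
(3, 5)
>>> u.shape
(3, 7)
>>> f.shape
(7, 3, 5)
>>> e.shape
(3, 5)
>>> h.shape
(3,)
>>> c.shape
(5, 7)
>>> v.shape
(3, 3, 3)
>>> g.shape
()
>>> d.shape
(3, 7)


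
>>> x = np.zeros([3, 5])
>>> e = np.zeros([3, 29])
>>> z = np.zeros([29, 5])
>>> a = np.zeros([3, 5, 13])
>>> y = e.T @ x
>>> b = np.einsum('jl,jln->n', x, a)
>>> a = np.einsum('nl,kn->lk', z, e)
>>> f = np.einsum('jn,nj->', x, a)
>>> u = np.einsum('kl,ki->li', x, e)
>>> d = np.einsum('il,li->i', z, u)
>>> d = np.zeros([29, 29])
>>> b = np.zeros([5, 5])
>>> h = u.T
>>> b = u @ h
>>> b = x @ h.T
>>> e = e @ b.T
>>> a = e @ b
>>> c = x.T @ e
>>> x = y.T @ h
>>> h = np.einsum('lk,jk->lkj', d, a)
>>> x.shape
(5, 5)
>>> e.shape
(3, 3)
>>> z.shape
(29, 5)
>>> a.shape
(3, 29)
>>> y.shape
(29, 5)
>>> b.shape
(3, 29)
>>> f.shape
()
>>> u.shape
(5, 29)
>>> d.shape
(29, 29)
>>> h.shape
(29, 29, 3)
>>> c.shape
(5, 3)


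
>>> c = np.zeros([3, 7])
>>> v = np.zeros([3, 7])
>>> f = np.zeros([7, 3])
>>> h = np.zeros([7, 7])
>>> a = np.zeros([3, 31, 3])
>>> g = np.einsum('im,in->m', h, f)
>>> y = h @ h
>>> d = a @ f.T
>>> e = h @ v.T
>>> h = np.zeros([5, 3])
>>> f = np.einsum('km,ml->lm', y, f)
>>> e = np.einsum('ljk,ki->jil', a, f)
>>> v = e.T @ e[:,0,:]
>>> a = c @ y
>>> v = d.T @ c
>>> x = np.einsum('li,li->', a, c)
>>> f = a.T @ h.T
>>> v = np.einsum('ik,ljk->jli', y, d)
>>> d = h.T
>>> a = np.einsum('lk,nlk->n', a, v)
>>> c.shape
(3, 7)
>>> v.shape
(31, 3, 7)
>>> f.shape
(7, 5)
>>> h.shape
(5, 3)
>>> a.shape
(31,)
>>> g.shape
(7,)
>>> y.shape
(7, 7)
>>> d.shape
(3, 5)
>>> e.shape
(31, 7, 3)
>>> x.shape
()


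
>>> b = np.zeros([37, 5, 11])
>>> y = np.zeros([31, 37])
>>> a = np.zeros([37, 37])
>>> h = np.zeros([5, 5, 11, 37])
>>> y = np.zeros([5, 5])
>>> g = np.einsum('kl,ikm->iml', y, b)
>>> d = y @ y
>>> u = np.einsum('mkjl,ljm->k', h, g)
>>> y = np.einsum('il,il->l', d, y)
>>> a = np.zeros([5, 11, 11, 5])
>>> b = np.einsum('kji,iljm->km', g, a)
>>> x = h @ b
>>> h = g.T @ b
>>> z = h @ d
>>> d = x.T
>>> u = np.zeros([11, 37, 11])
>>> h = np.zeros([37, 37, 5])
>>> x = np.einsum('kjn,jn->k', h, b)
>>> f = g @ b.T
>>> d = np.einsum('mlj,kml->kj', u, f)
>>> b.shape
(37, 5)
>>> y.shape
(5,)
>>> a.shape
(5, 11, 11, 5)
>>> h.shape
(37, 37, 5)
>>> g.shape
(37, 11, 5)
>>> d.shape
(37, 11)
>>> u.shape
(11, 37, 11)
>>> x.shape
(37,)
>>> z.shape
(5, 11, 5)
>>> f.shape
(37, 11, 37)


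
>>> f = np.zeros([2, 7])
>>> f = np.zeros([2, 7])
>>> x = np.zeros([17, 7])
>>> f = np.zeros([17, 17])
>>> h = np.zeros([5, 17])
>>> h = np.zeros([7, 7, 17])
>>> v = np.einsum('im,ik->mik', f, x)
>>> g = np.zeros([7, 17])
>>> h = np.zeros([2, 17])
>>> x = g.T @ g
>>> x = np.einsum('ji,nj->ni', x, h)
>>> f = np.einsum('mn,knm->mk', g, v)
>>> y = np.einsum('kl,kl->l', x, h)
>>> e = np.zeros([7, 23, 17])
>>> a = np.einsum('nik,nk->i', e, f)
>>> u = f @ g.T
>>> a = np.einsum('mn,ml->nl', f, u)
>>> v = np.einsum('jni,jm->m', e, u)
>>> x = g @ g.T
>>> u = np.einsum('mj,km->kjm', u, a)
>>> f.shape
(7, 17)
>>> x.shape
(7, 7)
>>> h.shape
(2, 17)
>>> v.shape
(7,)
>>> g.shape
(7, 17)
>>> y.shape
(17,)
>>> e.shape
(7, 23, 17)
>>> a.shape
(17, 7)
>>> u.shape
(17, 7, 7)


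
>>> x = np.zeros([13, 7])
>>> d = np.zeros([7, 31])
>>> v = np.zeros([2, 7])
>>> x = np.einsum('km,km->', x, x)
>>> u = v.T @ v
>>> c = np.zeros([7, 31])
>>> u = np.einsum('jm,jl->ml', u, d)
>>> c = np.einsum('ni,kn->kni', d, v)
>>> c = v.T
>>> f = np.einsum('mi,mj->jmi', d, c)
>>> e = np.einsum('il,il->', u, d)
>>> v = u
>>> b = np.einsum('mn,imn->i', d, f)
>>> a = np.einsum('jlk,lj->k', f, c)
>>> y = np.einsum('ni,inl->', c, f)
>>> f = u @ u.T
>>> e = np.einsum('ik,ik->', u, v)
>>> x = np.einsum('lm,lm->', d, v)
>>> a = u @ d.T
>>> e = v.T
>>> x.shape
()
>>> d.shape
(7, 31)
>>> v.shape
(7, 31)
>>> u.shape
(7, 31)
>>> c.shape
(7, 2)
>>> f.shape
(7, 7)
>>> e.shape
(31, 7)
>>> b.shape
(2,)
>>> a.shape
(7, 7)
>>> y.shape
()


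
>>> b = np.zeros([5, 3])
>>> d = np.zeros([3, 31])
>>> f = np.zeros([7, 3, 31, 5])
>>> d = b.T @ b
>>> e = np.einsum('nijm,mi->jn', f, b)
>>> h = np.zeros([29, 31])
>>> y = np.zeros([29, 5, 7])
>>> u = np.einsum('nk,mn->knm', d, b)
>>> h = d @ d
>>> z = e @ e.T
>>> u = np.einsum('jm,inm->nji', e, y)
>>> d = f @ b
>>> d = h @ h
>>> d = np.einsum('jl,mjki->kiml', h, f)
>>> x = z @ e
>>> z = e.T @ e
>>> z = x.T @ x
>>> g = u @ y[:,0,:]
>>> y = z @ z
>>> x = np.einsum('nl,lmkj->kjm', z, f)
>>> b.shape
(5, 3)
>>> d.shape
(31, 5, 7, 3)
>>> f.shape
(7, 3, 31, 5)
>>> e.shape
(31, 7)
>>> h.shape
(3, 3)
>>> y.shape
(7, 7)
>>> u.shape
(5, 31, 29)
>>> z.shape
(7, 7)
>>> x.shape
(31, 5, 3)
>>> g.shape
(5, 31, 7)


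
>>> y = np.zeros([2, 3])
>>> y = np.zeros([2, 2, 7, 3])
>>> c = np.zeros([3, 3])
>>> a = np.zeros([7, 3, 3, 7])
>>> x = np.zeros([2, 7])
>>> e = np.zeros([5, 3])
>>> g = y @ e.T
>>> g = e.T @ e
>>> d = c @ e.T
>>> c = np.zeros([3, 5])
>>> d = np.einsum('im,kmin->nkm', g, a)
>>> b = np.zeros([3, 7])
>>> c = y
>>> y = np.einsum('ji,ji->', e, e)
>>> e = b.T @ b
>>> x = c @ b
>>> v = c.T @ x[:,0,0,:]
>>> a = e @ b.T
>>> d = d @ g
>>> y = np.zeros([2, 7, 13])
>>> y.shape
(2, 7, 13)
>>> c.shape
(2, 2, 7, 3)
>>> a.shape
(7, 3)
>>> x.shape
(2, 2, 7, 7)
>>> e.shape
(7, 7)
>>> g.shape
(3, 3)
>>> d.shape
(7, 7, 3)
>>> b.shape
(3, 7)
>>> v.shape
(3, 7, 2, 7)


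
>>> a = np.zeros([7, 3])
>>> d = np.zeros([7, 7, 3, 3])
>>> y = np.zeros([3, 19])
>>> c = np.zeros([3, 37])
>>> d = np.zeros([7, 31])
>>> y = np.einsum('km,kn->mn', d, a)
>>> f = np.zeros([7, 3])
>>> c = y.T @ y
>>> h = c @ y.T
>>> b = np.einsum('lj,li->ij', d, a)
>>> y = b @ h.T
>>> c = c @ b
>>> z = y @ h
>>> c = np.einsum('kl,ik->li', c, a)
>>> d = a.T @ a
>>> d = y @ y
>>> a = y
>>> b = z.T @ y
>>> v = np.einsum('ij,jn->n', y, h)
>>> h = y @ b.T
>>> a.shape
(3, 3)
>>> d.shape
(3, 3)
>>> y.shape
(3, 3)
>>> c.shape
(31, 7)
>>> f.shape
(7, 3)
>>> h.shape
(3, 31)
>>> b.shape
(31, 3)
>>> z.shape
(3, 31)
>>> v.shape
(31,)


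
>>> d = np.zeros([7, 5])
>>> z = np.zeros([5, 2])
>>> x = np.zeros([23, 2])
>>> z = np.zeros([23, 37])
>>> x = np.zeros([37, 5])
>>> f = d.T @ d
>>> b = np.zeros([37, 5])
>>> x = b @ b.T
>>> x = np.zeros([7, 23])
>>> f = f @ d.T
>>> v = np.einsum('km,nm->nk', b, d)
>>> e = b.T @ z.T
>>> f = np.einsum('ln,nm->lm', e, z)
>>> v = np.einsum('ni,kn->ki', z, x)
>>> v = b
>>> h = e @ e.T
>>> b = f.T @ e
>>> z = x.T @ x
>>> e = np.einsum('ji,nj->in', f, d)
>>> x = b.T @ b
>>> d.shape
(7, 5)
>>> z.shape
(23, 23)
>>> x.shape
(23, 23)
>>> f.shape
(5, 37)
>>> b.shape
(37, 23)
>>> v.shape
(37, 5)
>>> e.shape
(37, 7)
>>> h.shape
(5, 5)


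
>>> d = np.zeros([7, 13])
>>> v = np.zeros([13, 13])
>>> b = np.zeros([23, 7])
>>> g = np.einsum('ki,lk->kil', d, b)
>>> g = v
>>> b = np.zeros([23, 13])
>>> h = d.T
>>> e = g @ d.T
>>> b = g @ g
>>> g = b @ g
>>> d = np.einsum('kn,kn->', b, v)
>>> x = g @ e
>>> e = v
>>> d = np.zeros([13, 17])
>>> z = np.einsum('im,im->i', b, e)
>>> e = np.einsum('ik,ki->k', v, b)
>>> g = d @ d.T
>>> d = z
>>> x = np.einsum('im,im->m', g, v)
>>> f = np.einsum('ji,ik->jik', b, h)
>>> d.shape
(13,)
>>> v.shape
(13, 13)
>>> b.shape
(13, 13)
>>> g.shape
(13, 13)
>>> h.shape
(13, 7)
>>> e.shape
(13,)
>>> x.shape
(13,)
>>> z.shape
(13,)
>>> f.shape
(13, 13, 7)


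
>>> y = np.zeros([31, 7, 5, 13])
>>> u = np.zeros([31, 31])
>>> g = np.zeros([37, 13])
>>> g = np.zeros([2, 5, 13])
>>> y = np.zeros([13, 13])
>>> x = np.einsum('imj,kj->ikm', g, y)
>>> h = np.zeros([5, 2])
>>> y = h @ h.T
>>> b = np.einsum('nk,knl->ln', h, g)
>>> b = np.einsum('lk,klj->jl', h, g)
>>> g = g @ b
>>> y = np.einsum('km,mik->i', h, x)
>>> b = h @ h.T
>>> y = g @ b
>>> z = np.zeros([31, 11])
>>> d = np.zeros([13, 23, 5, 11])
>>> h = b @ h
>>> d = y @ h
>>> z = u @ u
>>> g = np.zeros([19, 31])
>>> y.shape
(2, 5, 5)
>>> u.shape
(31, 31)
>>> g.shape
(19, 31)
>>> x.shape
(2, 13, 5)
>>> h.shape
(5, 2)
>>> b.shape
(5, 5)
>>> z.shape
(31, 31)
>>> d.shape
(2, 5, 2)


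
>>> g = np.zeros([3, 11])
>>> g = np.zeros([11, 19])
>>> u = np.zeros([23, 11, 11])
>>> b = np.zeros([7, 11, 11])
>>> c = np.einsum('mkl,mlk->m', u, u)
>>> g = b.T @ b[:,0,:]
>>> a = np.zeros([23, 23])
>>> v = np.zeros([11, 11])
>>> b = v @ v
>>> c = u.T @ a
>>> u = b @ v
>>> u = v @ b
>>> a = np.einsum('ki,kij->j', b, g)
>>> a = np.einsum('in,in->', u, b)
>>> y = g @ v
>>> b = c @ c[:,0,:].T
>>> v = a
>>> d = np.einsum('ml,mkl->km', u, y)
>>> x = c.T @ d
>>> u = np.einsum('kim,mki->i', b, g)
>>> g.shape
(11, 11, 11)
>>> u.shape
(11,)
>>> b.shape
(11, 11, 11)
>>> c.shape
(11, 11, 23)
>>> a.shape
()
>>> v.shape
()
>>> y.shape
(11, 11, 11)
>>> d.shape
(11, 11)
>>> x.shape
(23, 11, 11)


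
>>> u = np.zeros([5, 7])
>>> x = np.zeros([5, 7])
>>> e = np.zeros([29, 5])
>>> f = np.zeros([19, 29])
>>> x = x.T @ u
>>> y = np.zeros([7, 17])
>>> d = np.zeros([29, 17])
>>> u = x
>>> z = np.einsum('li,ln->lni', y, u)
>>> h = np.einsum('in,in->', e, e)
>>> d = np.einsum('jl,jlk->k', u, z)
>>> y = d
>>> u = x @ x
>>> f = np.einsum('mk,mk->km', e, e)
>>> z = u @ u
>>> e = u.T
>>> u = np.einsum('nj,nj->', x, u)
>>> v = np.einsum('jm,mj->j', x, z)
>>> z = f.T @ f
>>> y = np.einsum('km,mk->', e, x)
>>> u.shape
()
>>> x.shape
(7, 7)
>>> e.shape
(7, 7)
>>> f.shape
(5, 29)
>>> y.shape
()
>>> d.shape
(17,)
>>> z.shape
(29, 29)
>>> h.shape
()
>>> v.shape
(7,)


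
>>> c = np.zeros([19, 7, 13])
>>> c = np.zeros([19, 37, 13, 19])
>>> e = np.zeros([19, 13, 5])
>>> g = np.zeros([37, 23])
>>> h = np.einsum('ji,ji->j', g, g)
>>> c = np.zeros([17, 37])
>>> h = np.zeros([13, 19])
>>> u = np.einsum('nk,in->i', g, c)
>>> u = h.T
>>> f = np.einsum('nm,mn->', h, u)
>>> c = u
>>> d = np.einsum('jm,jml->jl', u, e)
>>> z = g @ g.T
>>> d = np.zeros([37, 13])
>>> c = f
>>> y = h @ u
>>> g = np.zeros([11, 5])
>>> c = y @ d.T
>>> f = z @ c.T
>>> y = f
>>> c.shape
(13, 37)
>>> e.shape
(19, 13, 5)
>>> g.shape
(11, 5)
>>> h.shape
(13, 19)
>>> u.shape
(19, 13)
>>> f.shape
(37, 13)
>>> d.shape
(37, 13)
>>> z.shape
(37, 37)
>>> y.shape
(37, 13)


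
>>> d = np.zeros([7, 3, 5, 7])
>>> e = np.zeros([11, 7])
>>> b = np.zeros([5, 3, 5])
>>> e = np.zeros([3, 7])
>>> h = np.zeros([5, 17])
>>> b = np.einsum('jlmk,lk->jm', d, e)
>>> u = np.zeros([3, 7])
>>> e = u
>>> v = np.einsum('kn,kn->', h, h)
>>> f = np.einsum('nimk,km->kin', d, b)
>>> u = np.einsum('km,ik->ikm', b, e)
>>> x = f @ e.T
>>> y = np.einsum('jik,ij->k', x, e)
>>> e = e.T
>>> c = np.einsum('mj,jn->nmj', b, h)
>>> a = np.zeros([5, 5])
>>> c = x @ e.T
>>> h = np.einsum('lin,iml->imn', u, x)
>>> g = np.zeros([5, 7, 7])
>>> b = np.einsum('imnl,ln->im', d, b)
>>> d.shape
(7, 3, 5, 7)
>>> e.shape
(7, 3)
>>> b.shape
(7, 3)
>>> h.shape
(7, 3, 5)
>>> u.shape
(3, 7, 5)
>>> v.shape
()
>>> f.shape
(7, 3, 7)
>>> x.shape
(7, 3, 3)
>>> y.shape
(3,)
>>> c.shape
(7, 3, 7)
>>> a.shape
(5, 5)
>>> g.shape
(5, 7, 7)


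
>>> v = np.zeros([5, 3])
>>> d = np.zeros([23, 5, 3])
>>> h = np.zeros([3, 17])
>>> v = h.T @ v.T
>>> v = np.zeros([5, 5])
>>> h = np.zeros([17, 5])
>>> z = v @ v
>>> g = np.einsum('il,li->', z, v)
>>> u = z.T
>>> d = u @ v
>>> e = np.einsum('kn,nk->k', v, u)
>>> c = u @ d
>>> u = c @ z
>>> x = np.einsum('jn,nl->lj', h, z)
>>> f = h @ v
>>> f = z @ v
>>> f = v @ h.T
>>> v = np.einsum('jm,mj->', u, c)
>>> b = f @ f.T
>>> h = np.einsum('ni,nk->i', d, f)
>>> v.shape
()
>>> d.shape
(5, 5)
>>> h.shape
(5,)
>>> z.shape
(5, 5)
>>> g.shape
()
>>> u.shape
(5, 5)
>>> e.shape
(5,)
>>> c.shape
(5, 5)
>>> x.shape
(5, 17)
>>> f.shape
(5, 17)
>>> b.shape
(5, 5)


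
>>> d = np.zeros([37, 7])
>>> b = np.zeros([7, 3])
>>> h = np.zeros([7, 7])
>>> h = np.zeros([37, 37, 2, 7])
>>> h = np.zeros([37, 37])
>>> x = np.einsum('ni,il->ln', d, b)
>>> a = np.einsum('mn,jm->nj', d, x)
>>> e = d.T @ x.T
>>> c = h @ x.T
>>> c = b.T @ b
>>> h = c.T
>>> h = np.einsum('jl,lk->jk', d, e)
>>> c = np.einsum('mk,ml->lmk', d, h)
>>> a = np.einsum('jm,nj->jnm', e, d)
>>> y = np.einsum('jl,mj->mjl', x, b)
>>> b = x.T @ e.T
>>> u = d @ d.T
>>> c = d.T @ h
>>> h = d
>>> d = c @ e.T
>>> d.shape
(7, 7)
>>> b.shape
(37, 7)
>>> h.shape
(37, 7)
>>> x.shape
(3, 37)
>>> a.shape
(7, 37, 3)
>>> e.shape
(7, 3)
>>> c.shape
(7, 3)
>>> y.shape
(7, 3, 37)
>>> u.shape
(37, 37)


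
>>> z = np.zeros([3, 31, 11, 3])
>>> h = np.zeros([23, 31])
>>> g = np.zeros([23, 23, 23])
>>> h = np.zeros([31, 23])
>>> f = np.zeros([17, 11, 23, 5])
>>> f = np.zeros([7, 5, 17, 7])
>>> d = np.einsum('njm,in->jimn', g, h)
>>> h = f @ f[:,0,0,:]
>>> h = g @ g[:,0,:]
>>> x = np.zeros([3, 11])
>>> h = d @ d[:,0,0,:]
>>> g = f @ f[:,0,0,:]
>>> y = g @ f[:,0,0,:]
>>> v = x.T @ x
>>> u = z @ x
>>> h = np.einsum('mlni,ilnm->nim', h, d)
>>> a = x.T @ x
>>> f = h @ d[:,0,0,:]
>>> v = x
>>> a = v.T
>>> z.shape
(3, 31, 11, 3)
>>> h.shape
(23, 23, 23)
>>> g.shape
(7, 5, 17, 7)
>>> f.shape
(23, 23, 23)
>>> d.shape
(23, 31, 23, 23)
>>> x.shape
(3, 11)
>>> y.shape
(7, 5, 17, 7)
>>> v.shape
(3, 11)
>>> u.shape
(3, 31, 11, 11)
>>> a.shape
(11, 3)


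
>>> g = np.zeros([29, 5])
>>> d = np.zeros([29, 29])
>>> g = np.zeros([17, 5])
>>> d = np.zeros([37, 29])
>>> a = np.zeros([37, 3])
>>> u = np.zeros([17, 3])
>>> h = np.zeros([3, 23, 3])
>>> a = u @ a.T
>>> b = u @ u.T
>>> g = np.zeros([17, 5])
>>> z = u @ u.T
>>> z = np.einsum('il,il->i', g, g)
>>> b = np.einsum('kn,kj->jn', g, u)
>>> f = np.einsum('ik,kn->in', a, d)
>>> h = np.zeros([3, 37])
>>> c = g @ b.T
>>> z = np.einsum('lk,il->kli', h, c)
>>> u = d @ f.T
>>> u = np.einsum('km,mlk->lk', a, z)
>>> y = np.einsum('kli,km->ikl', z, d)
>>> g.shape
(17, 5)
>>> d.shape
(37, 29)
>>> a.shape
(17, 37)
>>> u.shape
(3, 17)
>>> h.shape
(3, 37)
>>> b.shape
(3, 5)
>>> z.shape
(37, 3, 17)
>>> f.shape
(17, 29)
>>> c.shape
(17, 3)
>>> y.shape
(17, 37, 3)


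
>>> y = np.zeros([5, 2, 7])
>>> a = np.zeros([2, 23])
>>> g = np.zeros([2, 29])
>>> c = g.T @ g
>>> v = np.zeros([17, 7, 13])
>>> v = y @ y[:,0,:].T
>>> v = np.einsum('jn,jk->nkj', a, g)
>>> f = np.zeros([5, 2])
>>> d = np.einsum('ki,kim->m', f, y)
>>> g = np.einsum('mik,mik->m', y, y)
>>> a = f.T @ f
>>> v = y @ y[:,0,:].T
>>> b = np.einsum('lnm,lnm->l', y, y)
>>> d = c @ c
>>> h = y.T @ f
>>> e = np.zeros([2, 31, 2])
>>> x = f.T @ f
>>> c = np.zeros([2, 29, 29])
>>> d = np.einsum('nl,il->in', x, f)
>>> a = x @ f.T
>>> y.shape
(5, 2, 7)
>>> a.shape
(2, 5)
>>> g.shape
(5,)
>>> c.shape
(2, 29, 29)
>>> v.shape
(5, 2, 5)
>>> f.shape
(5, 2)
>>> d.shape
(5, 2)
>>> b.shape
(5,)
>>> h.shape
(7, 2, 2)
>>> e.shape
(2, 31, 2)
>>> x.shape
(2, 2)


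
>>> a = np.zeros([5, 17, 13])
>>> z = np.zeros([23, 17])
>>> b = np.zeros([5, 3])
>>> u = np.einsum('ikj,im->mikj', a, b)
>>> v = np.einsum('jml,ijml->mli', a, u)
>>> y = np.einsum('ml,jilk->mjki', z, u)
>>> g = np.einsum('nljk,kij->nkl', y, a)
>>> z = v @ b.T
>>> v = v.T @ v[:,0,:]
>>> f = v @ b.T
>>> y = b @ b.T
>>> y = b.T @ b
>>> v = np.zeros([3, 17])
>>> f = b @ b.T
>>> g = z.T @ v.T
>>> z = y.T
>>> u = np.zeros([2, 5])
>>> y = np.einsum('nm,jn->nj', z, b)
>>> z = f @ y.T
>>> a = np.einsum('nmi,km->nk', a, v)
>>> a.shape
(5, 3)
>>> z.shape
(5, 3)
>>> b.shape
(5, 3)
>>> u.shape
(2, 5)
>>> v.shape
(3, 17)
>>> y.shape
(3, 5)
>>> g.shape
(5, 13, 3)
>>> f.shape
(5, 5)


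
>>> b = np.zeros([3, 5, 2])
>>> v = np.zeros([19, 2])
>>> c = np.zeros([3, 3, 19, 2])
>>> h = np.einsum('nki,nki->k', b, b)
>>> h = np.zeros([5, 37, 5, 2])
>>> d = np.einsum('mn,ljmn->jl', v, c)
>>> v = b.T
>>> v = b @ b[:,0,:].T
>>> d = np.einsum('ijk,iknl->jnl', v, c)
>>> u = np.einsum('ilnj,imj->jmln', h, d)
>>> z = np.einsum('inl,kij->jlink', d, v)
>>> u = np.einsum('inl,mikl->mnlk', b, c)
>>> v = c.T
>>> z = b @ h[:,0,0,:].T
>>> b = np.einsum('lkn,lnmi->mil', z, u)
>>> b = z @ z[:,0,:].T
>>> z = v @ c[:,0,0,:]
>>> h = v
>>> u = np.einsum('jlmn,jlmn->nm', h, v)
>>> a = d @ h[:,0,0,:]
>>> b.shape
(3, 5, 3)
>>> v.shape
(2, 19, 3, 3)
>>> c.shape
(3, 3, 19, 2)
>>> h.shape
(2, 19, 3, 3)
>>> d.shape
(5, 19, 2)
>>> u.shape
(3, 3)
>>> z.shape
(2, 19, 3, 2)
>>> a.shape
(5, 19, 3)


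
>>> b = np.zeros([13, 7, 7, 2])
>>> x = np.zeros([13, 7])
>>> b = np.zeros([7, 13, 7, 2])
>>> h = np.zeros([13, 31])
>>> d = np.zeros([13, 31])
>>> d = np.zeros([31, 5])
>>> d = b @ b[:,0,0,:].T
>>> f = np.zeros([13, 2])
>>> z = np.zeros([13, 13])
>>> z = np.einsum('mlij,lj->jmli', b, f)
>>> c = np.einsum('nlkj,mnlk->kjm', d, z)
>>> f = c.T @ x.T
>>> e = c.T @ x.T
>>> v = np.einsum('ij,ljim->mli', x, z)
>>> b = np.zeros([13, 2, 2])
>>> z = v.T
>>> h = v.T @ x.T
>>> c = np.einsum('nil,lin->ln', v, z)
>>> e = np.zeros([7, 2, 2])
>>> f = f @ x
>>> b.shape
(13, 2, 2)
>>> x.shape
(13, 7)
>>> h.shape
(13, 2, 13)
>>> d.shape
(7, 13, 7, 7)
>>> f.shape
(2, 7, 7)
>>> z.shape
(13, 2, 7)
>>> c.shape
(13, 7)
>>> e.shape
(7, 2, 2)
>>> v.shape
(7, 2, 13)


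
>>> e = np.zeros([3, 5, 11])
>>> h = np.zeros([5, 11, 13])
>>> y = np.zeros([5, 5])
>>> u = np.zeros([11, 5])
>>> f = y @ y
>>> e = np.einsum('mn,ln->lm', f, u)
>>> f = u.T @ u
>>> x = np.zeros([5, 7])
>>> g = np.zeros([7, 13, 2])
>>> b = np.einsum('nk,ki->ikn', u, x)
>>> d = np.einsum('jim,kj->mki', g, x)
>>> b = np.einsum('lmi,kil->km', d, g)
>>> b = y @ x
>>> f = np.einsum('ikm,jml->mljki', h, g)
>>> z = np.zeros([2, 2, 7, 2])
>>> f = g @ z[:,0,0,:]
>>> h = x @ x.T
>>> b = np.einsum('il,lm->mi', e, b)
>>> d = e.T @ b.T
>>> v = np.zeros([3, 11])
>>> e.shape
(11, 5)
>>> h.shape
(5, 5)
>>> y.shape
(5, 5)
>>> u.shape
(11, 5)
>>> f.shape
(7, 13, 2)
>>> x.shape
(5, 7)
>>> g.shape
(7, 13, 2)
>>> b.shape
(7, 11)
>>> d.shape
(5, 7)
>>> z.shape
(2, 2, 7, 2)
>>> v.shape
(3, 11)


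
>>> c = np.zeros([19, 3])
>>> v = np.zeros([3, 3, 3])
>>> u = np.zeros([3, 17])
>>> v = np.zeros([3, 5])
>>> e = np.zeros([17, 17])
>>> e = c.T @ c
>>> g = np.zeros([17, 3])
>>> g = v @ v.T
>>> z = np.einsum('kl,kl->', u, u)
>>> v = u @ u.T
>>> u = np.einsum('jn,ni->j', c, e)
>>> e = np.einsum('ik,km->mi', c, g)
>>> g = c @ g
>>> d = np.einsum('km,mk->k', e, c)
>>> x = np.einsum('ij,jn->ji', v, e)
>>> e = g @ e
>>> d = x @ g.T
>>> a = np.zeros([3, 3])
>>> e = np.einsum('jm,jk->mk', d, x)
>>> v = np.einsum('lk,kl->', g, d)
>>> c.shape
(19, 3)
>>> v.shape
()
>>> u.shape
(19,)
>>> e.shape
(19, 3)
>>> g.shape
(19, 3)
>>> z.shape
()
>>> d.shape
(3, 19)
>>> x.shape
(3, 3)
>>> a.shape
(3, 3)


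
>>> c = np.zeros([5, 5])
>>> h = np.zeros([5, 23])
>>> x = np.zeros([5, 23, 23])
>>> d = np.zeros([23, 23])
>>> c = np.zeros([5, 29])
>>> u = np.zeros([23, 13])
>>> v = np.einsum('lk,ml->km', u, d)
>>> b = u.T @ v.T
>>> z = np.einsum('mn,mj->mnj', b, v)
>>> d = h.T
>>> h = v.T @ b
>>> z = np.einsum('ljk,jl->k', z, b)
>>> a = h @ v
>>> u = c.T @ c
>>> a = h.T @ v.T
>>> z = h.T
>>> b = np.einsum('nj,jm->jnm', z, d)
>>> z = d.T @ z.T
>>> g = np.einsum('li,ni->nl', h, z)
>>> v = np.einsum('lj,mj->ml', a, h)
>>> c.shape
(5, 29)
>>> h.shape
(23, 13)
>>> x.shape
(5, 23, 23)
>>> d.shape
(23, 5)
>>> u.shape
(29, 29)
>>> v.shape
(23, 13)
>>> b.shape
(23, 13, 5)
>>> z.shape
(5, 13)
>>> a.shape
(13, 13)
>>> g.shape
(5, 23)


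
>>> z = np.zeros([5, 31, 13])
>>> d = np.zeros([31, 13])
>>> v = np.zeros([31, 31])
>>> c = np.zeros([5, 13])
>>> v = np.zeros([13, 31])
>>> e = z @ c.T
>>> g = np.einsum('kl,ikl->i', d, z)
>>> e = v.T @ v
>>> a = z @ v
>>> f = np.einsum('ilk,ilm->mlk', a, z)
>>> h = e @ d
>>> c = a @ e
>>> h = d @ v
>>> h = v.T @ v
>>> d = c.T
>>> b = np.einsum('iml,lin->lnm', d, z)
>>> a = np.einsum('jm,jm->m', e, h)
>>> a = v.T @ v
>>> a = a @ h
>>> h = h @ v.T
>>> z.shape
(5, 31, 13)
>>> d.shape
(31, 31, 5)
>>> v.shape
(13, 31)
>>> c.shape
(5, 31, 31)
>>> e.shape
(31, 31)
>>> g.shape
(5,)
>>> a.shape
(31, 31)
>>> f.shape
(13, 31, 31)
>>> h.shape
(31, 13)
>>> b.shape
(5, 13, 31)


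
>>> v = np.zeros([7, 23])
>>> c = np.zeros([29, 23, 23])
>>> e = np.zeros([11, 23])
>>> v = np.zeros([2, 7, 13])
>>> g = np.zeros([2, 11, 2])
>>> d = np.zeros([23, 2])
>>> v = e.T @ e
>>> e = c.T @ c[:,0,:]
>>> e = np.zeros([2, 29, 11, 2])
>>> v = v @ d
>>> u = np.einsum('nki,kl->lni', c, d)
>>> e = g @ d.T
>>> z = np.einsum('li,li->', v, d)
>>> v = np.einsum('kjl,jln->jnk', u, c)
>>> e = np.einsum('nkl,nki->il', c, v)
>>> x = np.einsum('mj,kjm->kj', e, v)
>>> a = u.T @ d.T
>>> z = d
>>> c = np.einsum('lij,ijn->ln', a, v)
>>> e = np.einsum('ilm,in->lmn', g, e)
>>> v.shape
(29, 23, 2)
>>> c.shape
(23, 2)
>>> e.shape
(11, 2, 23)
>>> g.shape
(2, 11, 2)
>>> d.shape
(23, 2)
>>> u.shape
(2, 29, 23)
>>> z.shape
(23, 2)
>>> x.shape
(29, 23)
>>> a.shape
(23, 29, 23)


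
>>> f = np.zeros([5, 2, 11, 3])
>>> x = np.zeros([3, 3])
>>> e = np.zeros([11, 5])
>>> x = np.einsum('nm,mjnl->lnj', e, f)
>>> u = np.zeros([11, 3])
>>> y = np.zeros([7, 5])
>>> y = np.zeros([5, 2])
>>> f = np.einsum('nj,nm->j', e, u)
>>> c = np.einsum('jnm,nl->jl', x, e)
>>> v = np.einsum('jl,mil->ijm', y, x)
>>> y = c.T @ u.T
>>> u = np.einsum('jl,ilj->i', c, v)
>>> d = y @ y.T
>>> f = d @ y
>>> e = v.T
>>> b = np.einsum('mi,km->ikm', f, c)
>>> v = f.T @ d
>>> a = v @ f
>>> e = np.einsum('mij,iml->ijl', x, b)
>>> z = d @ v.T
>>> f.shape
(5, 11)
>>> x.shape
(3, 11, 2)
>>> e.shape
(11, 2, 5)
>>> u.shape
(11,)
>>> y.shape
(5, 11)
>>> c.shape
(3, 5)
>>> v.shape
(11, 5)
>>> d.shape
(5, 5)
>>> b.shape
(11, 3, 5)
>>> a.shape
(11, 11)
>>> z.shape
(5, 11)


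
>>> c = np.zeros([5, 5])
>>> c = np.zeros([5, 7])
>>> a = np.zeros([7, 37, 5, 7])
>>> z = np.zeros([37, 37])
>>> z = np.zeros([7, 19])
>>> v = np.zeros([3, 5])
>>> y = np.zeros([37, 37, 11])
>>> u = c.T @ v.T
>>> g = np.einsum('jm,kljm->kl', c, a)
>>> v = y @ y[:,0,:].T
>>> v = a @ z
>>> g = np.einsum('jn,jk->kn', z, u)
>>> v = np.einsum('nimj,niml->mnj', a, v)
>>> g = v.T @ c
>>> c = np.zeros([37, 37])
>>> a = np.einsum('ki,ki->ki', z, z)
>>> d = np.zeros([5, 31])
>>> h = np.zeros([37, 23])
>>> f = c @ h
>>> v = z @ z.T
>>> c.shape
(37, 37)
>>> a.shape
(7, 19)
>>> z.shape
(7, 19)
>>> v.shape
(7, 7)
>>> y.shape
(37, 37, 11)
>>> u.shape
(7, 3)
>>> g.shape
(7, 7, 7)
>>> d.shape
(5, 31)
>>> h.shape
(37, 23)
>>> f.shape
(37, 23)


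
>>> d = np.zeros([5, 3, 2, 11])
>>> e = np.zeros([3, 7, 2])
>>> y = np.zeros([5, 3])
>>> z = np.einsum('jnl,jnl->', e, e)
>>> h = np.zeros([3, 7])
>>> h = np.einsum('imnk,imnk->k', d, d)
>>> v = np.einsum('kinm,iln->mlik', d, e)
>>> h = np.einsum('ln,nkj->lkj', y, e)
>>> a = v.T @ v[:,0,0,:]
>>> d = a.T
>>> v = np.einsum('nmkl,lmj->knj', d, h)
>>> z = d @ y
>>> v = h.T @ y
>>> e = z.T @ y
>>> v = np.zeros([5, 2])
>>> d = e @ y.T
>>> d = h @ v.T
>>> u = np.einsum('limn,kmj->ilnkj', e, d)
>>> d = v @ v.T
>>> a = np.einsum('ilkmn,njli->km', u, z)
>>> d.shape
(5, 5)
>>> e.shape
(3, 3, 7, 3)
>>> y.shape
(5, 3)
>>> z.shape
(5, 7, 3, 3)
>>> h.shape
(5, 7, 2)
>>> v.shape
(5, 2)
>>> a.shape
(3, 5)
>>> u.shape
(3, 3, 3, 5, 5)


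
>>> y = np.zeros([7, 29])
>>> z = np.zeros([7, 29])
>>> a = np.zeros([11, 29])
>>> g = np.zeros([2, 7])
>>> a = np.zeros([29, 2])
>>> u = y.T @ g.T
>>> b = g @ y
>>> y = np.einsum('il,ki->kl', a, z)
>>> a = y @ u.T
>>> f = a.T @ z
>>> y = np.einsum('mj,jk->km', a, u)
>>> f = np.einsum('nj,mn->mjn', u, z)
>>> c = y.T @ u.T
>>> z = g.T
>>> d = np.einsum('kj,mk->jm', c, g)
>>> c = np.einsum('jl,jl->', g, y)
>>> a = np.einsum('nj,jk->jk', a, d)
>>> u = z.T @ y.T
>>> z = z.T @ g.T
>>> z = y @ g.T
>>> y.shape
(2, 7)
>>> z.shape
(2, 2)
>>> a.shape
(29, 2)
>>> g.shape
(2, 7)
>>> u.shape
(2, 2)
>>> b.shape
(2, 29)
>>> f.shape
(7, 2, 29)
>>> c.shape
()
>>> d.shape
(29, 2)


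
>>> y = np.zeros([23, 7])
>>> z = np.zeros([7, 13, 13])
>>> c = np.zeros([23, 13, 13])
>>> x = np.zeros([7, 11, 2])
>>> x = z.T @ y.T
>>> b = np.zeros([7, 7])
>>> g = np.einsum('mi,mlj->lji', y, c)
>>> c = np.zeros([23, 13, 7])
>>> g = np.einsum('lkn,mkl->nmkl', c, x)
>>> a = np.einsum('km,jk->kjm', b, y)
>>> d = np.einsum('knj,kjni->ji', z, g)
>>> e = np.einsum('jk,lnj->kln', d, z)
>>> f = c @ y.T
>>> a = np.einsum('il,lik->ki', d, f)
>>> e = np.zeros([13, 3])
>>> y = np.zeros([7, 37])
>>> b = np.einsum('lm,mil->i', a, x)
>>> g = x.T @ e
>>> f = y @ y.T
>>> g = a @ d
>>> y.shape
(7, 37)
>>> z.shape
(7, 13, 13)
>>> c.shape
(23, 13, 7)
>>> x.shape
(13, 13, 23)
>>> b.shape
(13,)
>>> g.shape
(23, 23)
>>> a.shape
(23, 13)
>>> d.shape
(13, 23)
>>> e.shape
(13, 3)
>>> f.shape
(7, 7)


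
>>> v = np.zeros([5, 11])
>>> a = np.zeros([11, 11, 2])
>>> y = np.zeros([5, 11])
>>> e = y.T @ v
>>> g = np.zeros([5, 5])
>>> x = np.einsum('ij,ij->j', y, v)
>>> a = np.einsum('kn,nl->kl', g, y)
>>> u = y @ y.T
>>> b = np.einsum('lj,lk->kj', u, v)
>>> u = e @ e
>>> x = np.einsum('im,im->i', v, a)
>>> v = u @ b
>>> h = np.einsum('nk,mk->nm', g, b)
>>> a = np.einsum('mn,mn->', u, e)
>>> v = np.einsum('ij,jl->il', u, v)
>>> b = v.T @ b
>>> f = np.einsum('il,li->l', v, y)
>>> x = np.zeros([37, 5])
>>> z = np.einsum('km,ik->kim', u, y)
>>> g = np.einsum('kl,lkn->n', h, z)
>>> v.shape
(11, 5)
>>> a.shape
()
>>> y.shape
(5, 11)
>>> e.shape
(11, 11)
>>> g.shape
(11,)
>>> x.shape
(37, 5)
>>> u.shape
(11, 11)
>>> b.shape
(5, 5)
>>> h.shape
(5, 11)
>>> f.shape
(5,)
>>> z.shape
(11, 5, 11)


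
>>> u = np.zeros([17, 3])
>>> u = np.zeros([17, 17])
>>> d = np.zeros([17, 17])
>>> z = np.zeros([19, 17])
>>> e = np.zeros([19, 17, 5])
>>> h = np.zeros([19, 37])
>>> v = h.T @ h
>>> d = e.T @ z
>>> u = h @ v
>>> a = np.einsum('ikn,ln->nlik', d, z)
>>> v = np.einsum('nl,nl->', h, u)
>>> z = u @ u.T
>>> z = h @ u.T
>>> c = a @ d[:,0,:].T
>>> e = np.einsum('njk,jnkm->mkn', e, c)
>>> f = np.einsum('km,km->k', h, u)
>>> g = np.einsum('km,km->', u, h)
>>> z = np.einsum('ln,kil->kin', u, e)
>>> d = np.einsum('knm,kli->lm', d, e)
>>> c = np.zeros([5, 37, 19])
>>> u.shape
(19, 37)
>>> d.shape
(5, 17)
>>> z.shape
(5, 5, 37)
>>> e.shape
(5, 5, 19)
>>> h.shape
(19, 37)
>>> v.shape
()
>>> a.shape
(17, 19, 5, 17)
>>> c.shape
(5, 37, 19)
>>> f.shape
(19,)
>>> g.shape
()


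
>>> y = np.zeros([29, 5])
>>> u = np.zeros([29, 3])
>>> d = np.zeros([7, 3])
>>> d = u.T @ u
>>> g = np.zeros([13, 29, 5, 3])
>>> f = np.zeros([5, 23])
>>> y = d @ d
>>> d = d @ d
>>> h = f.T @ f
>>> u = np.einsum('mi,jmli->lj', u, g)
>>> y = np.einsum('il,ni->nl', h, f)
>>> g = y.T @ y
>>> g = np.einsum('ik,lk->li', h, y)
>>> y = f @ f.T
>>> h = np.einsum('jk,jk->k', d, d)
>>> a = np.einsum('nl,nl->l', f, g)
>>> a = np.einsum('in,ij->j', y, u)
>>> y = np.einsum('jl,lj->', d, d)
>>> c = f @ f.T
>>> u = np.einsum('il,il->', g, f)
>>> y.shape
()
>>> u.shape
()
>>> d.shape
(3, 3)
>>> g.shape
(5, 23)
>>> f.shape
(5, 23)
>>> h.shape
(3,)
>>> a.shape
(13,)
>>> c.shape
(5, 5)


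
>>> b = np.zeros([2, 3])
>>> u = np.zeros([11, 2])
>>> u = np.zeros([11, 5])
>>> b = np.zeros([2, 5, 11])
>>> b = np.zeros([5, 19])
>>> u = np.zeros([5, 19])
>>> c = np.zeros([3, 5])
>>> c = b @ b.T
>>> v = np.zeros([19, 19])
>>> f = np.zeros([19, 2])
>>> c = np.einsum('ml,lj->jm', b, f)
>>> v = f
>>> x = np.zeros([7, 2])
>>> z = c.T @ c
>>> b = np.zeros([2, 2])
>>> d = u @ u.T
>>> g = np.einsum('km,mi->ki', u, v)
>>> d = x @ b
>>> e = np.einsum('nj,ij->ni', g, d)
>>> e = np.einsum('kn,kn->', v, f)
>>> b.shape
(2, 2)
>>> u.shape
(5, 19)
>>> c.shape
(2, 5)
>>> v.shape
(19, 2)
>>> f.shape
(19, 2)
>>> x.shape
(7, 2)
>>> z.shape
(5, 5)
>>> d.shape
(7, 2)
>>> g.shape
(5, 2)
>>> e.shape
()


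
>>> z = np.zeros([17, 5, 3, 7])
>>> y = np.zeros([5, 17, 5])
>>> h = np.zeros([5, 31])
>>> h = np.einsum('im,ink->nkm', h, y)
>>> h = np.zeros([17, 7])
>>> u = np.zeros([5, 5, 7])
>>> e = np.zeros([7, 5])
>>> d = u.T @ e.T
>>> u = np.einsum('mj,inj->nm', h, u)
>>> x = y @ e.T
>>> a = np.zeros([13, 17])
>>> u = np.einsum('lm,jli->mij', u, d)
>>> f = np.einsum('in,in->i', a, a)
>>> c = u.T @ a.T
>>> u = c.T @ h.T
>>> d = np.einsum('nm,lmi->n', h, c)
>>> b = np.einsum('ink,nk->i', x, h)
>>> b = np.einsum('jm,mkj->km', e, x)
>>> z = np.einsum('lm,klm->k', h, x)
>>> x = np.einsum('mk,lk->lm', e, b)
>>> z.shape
(5,)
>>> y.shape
(5, 17, 5)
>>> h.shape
(17, 7)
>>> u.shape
(13, 7, 17)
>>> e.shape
(7, 5)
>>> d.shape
(17,)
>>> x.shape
(17, 7)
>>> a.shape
(13, 17)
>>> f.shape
(13,)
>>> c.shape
(7, 7, 13)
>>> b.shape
(17, 5)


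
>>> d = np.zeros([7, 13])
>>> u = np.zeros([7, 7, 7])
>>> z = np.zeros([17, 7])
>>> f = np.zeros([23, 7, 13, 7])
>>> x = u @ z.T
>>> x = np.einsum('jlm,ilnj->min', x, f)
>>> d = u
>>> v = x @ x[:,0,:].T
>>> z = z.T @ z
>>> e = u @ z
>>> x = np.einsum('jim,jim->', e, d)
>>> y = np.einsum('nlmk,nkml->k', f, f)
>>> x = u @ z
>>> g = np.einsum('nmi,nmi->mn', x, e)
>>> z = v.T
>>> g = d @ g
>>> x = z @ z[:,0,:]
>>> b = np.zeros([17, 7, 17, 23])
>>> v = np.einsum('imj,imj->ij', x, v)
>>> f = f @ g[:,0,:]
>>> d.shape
(7, 7, 7)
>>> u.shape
(7, 7, 7)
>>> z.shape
(17, 23, 17)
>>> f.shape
(23, 7, 13, 7)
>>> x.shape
(17, 23, 17)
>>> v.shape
(17, 17)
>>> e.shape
(7, 7, 7)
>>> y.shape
(7,)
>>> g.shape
(7, 7, 7)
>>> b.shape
(17, 7, 17, 23)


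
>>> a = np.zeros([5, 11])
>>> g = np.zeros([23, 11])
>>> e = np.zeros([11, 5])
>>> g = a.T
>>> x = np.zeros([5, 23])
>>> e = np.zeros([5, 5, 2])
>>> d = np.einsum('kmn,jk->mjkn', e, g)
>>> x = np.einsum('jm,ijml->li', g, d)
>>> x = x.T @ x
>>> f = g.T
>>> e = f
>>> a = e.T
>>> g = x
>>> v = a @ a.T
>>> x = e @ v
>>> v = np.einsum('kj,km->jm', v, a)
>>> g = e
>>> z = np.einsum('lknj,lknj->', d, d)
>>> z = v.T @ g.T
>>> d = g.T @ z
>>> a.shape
(11, 5)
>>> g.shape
(5, 11)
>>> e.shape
(5, 11)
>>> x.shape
(5, 11)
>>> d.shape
(11, 5)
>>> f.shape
(5, 11)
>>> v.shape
(11, 5)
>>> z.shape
(5, 5)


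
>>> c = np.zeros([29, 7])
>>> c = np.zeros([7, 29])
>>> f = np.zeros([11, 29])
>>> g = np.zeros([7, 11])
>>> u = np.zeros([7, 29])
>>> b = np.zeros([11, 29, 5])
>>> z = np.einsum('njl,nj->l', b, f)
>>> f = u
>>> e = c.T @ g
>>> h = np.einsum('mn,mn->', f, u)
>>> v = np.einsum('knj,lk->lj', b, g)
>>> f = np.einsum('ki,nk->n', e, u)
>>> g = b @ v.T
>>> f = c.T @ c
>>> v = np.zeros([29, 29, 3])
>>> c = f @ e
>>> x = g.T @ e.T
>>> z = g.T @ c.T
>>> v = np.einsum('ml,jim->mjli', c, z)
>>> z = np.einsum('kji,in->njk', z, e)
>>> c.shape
(29, 11)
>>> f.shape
(29, 29)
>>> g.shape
(11, 29, 7)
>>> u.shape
(7, 29)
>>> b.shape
(11, 29, 5)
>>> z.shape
(11, 29, 7)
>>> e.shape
(29, 11)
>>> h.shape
()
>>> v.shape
(29, 7, 11, 29)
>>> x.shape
(7, 29, 29)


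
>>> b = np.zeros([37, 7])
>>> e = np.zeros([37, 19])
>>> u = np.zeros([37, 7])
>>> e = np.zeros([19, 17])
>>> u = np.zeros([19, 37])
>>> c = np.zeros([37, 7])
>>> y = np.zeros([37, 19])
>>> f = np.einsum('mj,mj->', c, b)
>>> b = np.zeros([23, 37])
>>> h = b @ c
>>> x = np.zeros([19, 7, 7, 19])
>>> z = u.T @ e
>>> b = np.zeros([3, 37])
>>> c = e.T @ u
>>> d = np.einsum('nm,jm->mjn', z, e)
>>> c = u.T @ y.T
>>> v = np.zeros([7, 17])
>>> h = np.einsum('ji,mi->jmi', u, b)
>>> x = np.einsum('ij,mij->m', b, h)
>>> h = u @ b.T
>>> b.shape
(3, 37)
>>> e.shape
(19, 17)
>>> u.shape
(19, 37)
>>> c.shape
(37, 37)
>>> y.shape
(37, 19)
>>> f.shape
()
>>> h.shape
(19, 3)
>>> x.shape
(19,)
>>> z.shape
(37, 17)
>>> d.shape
(17, 19, 37)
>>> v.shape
(7, 17)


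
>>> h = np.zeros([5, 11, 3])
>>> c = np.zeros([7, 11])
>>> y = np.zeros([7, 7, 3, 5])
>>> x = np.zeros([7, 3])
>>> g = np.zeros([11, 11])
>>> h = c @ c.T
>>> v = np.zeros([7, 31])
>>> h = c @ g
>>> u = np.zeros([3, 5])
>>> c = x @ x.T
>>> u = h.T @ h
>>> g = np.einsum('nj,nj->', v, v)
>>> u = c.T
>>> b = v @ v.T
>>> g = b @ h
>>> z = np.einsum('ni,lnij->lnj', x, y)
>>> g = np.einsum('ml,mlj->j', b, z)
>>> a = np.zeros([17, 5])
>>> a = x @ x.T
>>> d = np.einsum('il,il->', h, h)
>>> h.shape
(7, 11)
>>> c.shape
(7, 7)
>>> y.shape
(7, 7, 3, 5)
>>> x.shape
(7, 3)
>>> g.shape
(5,)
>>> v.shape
(7, 31)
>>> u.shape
(7, 7)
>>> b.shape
(7, 7)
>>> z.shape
(7, 7, 5)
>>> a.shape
(7, 7)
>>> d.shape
()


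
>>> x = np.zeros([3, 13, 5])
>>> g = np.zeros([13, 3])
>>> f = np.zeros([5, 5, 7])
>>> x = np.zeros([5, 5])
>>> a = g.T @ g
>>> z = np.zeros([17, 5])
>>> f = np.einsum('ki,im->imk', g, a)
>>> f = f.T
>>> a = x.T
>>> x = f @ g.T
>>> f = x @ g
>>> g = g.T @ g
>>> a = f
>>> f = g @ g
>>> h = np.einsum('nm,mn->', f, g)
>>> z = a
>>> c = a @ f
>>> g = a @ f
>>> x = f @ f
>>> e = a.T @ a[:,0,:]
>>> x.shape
(3, 3)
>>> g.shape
(13, 3, 3)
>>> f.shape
(3, 3)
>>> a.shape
(13, 3, 3)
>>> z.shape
(13, 3, 3)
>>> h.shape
()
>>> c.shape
(13, 3, 3)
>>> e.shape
(3, 3, 3)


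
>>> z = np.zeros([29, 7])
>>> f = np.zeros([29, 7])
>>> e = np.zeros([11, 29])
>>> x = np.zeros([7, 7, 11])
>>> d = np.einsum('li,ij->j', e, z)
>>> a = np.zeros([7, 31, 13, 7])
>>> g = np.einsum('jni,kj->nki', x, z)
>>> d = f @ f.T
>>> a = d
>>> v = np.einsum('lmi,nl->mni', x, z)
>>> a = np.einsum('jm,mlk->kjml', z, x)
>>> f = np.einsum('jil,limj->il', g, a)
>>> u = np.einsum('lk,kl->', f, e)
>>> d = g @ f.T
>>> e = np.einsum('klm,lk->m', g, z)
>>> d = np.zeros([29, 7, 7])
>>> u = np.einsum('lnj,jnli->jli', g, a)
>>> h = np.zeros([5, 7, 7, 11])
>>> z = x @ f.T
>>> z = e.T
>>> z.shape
(11,)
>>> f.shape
(29, 11)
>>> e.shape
(11,)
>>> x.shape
(7, 7, 11)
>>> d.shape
(29, 7, 7)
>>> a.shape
(11, 29, 7, 7)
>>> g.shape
(7, 29, 11)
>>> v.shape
(7, 29, 11)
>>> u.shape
(11, 7, 7)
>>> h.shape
(5, 7, 7, 11)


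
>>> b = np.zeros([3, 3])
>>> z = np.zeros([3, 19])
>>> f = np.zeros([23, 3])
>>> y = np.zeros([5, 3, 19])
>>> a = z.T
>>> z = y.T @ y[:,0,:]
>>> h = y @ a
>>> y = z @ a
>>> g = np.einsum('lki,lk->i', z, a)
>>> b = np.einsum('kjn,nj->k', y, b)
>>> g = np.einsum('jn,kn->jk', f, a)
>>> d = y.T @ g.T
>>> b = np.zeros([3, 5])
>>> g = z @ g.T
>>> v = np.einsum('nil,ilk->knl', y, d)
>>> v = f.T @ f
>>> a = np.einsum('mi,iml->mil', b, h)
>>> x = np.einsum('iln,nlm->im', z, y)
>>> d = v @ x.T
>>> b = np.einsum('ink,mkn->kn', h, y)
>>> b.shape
(3, 3)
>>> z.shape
(19, 3, 19)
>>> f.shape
(23, 3)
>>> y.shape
(19, 3, 3)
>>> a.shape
(3, 5, 3)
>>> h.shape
(5, 3, 3)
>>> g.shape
(19, 3, 23)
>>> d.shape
(3, 19)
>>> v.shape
(3, 3)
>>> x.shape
(19, 3)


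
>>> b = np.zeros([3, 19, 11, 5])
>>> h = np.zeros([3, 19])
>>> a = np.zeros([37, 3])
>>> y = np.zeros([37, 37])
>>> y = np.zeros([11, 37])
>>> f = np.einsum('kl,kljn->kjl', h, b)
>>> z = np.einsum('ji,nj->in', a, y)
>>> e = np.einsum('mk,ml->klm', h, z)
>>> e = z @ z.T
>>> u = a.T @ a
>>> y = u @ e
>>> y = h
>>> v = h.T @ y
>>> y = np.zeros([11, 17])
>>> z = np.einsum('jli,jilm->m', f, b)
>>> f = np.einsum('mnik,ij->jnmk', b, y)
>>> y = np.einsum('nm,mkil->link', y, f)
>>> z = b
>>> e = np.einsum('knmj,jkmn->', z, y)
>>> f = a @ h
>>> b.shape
(3, 19, 11, 5)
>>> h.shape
(3, 19)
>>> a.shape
(37, 3)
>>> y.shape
(5, 3, 11, 19)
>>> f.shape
(37, 19)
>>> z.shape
(3, 19, 11, 5)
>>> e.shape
()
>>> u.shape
(3, 3)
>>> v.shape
(19, 19)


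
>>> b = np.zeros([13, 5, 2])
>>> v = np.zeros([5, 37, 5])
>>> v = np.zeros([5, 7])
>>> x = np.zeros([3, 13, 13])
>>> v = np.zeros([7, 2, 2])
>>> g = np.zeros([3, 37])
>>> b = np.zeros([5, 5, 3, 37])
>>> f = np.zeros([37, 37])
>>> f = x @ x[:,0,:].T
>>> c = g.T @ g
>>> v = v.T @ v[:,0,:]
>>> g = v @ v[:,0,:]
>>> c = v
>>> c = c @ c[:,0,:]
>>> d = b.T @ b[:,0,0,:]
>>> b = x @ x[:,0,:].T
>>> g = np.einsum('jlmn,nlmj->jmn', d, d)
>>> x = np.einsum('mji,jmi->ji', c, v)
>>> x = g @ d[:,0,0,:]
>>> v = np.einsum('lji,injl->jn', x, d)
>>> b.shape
(3, 13, 3)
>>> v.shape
(5, 3)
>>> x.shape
(37, 5, 37)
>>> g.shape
(37, 5, 37)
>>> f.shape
(3, 13, 3)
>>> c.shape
(2, 2, 2)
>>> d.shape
(37, 3, 5, 37)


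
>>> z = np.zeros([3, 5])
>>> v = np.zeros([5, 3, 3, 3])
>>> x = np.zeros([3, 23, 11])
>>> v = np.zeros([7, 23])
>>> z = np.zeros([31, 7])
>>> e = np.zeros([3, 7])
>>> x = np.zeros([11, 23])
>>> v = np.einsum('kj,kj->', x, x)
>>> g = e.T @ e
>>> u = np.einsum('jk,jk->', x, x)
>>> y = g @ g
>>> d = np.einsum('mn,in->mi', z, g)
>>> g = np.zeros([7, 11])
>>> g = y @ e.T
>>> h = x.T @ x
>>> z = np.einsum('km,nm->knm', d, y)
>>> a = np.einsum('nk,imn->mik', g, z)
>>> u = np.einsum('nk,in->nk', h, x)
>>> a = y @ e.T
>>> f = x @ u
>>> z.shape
(31, 7, 7)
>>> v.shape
()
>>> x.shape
(11, 23)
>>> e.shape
(3, 7)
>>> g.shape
(7, 3)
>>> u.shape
(23, 23)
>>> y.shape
(7, 7)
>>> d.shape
(31, 7)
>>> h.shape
(23, 23)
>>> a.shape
(7, 3)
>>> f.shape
(11, 23)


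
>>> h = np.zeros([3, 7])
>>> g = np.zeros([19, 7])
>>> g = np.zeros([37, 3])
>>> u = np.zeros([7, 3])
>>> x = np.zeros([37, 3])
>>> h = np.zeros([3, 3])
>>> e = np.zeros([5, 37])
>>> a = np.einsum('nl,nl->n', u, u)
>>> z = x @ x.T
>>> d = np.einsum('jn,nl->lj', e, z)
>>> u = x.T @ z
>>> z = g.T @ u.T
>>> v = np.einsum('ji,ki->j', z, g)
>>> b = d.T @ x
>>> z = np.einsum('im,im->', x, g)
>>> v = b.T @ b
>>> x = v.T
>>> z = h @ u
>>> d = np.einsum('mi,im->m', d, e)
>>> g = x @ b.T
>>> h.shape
(3, 3)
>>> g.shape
(3, 5)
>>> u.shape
(3, 37)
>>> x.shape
(3, 3)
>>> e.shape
(5, 37)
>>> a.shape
(7,)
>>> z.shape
(3, 37)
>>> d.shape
(37,)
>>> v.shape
(3, 3)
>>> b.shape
(5, 3)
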